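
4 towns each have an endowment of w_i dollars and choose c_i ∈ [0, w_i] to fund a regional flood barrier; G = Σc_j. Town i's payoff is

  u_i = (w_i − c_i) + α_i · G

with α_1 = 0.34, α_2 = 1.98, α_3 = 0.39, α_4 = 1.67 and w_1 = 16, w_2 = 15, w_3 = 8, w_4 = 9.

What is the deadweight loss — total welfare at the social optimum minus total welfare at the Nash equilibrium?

81.12

∂u_i/∂c_i = α_i − 1, so town i contributes w_i if α_i > 1, else 0.
α_i > 1 for i ∈ {2, 4}; NE contributions (0, 15, 0, 9), G = 24.
W^NE = Σw_i − G^NE + (Σα_i)·G^NE = 48 + 3.38·24 = 129.12.
Planner: ∂(Σu_j)/∂c_i = Σα_j − 1 = 3.38 > 0, so everyone contributes w_i; G^SO = 48, W^SO = 48 + 3.38·48 = 210.24.
Deadweight loss = 81.12.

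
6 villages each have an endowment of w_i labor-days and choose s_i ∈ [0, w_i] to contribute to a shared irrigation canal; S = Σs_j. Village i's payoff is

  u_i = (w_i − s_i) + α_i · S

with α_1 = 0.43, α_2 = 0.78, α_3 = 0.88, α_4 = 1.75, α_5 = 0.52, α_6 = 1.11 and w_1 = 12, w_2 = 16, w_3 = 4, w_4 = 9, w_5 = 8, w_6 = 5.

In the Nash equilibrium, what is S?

∂u_i/∂s_i = α_i − 1, so village i contributes w_i if α_i > 1, else 0.
α_i > 1 for i ∈ {4, 6}; NE contributions (0, 0, 0, 9, 0, 5), S = 14.

14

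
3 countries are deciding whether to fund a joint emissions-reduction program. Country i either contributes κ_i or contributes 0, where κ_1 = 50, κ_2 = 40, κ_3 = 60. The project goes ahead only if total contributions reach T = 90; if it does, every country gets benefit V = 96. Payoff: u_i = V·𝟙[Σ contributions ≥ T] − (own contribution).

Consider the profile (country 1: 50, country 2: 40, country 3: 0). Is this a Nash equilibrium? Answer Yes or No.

Yes

Total = 90 ≥ 90: provided.
Country 1 (pledges 50, payoff 46): dropping to 0 → total 40, payoff 0. No gain.
Country 2 (pledges 40, payoff 56): dropping to 0 → total 50, payoff 0. No gain.
Country 3 (pledges 0, payoff 96): pledging 60 → total 150, payoff 36. No gain.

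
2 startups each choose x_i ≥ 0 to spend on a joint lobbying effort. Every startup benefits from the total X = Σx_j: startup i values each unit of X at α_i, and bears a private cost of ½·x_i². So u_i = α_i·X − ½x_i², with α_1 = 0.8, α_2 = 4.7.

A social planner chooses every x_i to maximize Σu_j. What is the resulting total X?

Planner FOC: ∂(Σu_j)/∂x_i = (Σα_j) − x_i = 0, so x_i^SO = Σα_j = 5.5 for every i; X^SO = 11.

11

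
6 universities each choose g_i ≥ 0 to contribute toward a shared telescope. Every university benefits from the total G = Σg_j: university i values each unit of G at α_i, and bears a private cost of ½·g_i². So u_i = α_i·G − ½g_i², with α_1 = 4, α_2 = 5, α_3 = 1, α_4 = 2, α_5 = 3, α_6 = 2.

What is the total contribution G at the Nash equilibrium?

17

University i's FOC: ∂u_i/∂g_i = α_i − g_i = 0, so g_i* = α_i.
NE contributions = (4, 5, 1, 2, 3, 2); G = 17.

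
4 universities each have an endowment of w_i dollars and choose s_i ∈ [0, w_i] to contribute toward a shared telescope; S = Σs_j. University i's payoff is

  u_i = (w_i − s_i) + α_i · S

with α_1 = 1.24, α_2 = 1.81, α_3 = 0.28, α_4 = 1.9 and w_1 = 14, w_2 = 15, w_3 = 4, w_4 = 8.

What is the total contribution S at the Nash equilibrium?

∂u_i/∂s_i = α_i − 1, so university i contributes w_i if α_i > 1, else 0.
α_i > 1 for i ∈ {1, 2, 4}; NE contributions (14, 15, 0, 8), S = 37.

37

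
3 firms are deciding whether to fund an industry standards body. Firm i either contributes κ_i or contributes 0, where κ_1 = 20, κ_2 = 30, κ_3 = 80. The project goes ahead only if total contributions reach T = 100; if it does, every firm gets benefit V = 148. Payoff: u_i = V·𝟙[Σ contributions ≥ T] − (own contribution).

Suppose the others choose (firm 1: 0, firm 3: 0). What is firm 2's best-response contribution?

Others' total = 0. Even contributing 30 gives 30 < 100: no benefit either way.
Best response: 0.

0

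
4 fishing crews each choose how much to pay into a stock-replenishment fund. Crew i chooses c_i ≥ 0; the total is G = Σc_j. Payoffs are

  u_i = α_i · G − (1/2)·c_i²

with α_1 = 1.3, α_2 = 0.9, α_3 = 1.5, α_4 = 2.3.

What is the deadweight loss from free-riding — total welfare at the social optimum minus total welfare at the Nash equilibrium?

Crew i's FOC: ∂u_i/∂c_i = α_i − c_i = 0, so c_i* = α_i.
NE contributions = (1.3, 0.9, 1.5, 2.3); G = 6.
W^NE = (Σα)·G − ½Σα_i² = 6² − ½·10.04 = 30.98.
Planner sets c_i = Σα_j = 6 for every i, so G^SO = 4·6 = 24.
W^SO = (Σα)·G^SO − ½·4·(Σα)² = (4/2)·6² = 72.
Deadweight loss = W^SO − W^NE = 41.02.

41.02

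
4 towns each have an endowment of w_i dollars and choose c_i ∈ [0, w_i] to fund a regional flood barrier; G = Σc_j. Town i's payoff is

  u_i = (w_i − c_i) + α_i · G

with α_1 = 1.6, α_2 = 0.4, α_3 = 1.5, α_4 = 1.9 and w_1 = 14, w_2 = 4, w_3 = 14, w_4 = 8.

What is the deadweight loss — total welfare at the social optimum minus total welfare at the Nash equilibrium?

∂u_i/∂c_i = α_i − 1, so town i contributes w_i if α_i > 1, else 0.
α_i > 1 for i ∈ {1, 3, 4}; NE contributions (14, 0, 14, 8), G = 36.
W^NE = Σw_i − G^NE + (Σα_i)·G^NE = 40 + 4.4·36 = 198.4.
Planner: ∂(Σu_j)/∂c_i = Σα_j − 1 = 4.4 > 0, so everyone contributes w_i; G^SO = 40, W^SO = 40 + 4.4·40 = 216.
Deadweight loss = 17.6.

17.6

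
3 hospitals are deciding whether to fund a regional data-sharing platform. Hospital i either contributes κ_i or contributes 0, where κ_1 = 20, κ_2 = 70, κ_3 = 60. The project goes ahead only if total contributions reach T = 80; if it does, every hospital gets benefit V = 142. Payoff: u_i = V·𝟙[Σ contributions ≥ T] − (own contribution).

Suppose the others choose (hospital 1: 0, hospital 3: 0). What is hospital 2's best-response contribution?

0

Others' total = 0. Even contributing 70 gives 70 < 80: no benefit either way.
Best response: 0.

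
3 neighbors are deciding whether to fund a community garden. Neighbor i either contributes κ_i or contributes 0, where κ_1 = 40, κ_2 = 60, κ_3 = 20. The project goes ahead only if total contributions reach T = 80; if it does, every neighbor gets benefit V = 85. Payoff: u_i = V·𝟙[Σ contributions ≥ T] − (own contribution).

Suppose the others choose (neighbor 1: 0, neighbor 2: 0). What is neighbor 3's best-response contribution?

Others' total = 0. Even contributing 20 gives 20 < 80: no benefit either way.
Best response: 0.

0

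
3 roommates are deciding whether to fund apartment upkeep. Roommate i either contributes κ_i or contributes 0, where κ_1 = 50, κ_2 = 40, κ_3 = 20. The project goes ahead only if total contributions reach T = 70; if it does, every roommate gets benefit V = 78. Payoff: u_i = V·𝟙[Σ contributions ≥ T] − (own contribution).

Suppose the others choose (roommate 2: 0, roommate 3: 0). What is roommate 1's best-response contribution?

0

Others' total = 0. Even contributing 50 gives 50 < 70: no benefit either way.
Best response: 0.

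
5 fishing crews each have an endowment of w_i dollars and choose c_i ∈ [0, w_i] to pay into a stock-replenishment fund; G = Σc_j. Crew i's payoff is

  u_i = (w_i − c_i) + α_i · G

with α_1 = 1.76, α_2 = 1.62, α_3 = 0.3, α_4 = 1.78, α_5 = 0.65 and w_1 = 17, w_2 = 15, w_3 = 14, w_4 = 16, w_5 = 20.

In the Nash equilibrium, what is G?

48

∂u_i/∂c_i = α_i − 1, so crew i contributes w_i if α_i > 1, else 0.
α_i > 1 for i ∈ {1, 2, 4}; NE contributions (17, 15, 0, 16, 0), G = 48.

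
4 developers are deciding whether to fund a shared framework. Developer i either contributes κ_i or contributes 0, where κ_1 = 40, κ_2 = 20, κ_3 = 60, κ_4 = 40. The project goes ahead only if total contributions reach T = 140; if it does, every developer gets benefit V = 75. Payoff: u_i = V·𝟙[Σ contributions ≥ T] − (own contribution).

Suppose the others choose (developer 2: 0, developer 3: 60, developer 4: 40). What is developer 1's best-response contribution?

Others' total = 100. Contributing 40 brings total to 140 ≥ 140: gain V − κ_1 = 35.
Best response: 40.

40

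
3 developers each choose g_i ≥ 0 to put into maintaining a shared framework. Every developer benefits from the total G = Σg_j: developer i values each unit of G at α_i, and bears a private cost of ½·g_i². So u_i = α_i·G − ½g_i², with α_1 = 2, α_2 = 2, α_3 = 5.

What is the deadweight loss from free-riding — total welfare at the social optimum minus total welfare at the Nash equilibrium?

57

Developer i's FOC: ∂u_i/∂g_i = α_i − g_i = 0, so g_i* = α_i.
NE contributions = (2, 2, 5); G = 9.
W^NE = (Σα)·G − ½Σα_i² = 9² − ½·33 = 64.5.
Planner sets g_i = Σα_j = 9 for every i, so G^SO = 3·9 = 27.
W^SO = (Σα)·G^SO − ½·3·(Σα)² = (3/2)·9² = 121.5.
Deadweight loss = W^SO − W^NE = 57.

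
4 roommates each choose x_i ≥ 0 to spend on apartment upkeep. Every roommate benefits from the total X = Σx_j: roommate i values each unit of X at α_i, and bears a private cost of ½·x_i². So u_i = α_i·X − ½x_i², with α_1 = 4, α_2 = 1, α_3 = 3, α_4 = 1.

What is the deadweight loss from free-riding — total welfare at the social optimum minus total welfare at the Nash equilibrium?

Roommate i's FOC: ∂u_i/∂x_i = α_i − x_i = 0, so x_i* = α_i.
NE contributions = (4, 1, 3, 1); X = 9.
W^NE = (Σα)·X − ½Σα_i² = 9² − ½·27 = 67.5.
Planner sets x_i = Σα_j = 9 for every i, so X^SO = 4·9 = 36.
W^SO = (Σα)·X^SO − ½·4·(Σα)² = (4/2)·9² = 162.
Deadweight loss = W^SO − W^NE = 94.5.

94.5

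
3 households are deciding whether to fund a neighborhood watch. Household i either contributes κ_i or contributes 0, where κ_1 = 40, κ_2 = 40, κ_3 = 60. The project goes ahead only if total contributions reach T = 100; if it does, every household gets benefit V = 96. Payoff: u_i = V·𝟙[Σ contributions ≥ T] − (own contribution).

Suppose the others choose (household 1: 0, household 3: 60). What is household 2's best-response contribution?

40

Others' total = 60. Contributing 40 brings total to 100 ≥ 100: gain V − κ_2 = 56.
Best response: 40.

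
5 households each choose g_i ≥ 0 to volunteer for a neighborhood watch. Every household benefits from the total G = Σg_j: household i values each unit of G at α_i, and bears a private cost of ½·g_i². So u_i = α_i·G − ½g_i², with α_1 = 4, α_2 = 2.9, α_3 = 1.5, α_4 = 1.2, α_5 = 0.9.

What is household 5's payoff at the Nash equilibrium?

Household i's FOC: ∂u_i/∂g_i = α_i − g_i = 0, so g_i* = α_i.
NE contributions = (4, 2.9, 1.5, 1.2, 0.9); G = 10.5.
u_5 = α_5·G − ½·(g_5)² = 0.9·10.5 − ½·0.9² = 9.045.

9.045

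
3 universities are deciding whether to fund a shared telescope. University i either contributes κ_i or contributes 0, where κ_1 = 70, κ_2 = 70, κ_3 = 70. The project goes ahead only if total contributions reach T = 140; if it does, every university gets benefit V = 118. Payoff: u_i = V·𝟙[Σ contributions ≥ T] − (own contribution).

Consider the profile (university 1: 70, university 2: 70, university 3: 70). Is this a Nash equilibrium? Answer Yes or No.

Total = 210 ≥ 140: provided.
University 1 (pledges 70, payoff 48): dropping to 0 → total 140, payoff 118. Profitable deviation.

No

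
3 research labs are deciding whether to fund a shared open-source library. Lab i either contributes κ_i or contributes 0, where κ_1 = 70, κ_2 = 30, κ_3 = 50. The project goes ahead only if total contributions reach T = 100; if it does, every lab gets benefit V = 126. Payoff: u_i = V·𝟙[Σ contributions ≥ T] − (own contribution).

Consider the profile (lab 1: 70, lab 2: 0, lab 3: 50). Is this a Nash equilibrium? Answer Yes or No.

Total = 120 ≥ 100: provided.
Lab 1 (pledges 70, payoff 56): dropping to 0 → total 50, payoff 0. No gain.
Lab 2 (pledges 0, payoff 126): pledging 30 → total 150, payoff 96. No gain.
Lab 3 (pledges 50, payoff 76): dropping to 0 → total 70, payoff 0. No gain.

Yes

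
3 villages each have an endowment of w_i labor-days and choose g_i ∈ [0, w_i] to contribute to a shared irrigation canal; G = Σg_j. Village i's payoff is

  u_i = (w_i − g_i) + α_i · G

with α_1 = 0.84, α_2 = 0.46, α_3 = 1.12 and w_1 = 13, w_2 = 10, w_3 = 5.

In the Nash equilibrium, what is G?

5

∂u_i/∂g_i = α_i − 1, so village i contributes w_i if α_i > 1, else 0.
α_i > 1 for i ∈ {3}; NE contributions (0, 0, 5), G = 5.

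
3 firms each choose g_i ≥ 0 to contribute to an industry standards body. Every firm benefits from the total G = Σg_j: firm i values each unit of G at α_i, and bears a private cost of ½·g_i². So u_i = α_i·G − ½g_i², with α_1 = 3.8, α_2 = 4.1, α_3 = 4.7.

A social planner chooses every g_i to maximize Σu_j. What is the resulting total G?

Planner FOC: ∂(Σu_j)/∂g_i = (Σα_j) − g_i = 0, so g_i^SO = Σα_j = 12.6 for every i; G^SO = 37.8.

37.8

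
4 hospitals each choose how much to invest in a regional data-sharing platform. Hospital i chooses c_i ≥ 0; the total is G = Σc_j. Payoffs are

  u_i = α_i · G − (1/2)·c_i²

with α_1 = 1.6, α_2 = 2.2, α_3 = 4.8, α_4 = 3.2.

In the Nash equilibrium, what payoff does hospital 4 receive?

32.64

Hospital i's FOC: ∂u_i/∂c_i = α_i − c_i = 0, so c_i* = α_i.
NE contributions = (1.6, 2.2, 4.8, 3.2); G = 11.8.
u_4 = α_4·G − ½·(c_4)² = 3.2·11.8 − ½·3.2² = 32.64.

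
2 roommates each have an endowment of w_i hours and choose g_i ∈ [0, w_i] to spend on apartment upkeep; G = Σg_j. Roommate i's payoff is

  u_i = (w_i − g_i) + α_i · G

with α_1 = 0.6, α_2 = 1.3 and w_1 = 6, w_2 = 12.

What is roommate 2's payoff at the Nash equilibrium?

15.6

∂u_i/∂g_i = α_i − 1, so roommate i contributes w_i if α_i > 1, else 0.
α_i > 1 for i ∈ {2}; NE contributions (0, 12), G = 12.
u_2 = (12 − 12) + 1.3·12 = 15.6.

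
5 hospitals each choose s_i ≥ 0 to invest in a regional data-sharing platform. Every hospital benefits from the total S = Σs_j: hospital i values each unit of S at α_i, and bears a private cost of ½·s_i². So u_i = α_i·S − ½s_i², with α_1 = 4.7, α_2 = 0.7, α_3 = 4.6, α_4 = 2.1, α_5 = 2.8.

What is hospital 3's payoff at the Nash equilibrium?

Hospital i's FOC: ∂u_i/∂s_i = α_i − s_i = 0, so s_i* = α_i.
NE contributions = (4.7, 0.7, 4.6, 2.1, 2.8); S = 14.9.
u_3 = α_3·S − ½·(s_3)² = 4.6·14.9 − ½·4.6² = 57.96.

57.96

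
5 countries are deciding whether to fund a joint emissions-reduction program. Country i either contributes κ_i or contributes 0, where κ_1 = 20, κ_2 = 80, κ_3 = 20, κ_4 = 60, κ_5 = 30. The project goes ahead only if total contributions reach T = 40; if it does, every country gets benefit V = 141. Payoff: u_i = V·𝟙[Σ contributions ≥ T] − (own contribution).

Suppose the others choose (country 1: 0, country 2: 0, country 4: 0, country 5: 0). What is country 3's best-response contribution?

Others' total = 0. Even contributing 20 gives 20 < 40: no benefit either way.
Best response: 0.

0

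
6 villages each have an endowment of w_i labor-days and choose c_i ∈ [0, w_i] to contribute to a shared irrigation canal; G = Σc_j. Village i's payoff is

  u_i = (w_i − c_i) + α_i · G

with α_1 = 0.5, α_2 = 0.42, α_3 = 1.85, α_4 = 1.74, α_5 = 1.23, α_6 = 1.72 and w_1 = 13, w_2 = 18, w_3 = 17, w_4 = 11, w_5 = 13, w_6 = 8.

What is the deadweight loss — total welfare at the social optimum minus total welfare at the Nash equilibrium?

200.26

∂u_i/∂c_i = α_i − 1, so village i contributes w_i if α_i > 1, else 0.
α_i > 1 for i ∈ {3, 4, 5, 6}; NE contributions (0, 0, 17, 11, 13, 8), G = 49.
W^NE = Σw_i − G^NE + (Σα_i)·G^NE = 80 + 6.46·49 = 396.54.
Planner: ∂(Σu_j)/∂c_i = Σα_j − 1 = 6.46 > 0, so everyone contributes w_i; G^SO = 80, W^SO = 80 + 6.46·80 = 596.8.
Deadweight loss = 200.26.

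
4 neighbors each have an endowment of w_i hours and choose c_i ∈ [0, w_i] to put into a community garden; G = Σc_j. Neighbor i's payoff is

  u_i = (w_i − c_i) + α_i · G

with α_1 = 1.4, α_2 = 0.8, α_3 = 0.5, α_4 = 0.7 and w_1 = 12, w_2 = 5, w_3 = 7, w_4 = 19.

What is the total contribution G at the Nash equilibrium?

12

∂u_i/∂c_i = α_i − 1, so neighbor i contributes w_i if α_i > 1, else 0.
α_i > 1 for i ∈ {1}; NE contributions (12, 0, 0, 0), G = 12.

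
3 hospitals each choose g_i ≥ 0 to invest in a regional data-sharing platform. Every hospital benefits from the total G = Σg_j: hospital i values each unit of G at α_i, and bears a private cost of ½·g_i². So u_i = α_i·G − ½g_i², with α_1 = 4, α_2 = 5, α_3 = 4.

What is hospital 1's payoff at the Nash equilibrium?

44

Hospital i's FOC: ∂u_i/∂g_i = α_i − g_i = 0, so g_i* = α_i.
NE contributions = (4, 5, 4); G = 13.
u_1 = α_1·G − ½·(g_1)² = 4·13 − ½·4² = 44.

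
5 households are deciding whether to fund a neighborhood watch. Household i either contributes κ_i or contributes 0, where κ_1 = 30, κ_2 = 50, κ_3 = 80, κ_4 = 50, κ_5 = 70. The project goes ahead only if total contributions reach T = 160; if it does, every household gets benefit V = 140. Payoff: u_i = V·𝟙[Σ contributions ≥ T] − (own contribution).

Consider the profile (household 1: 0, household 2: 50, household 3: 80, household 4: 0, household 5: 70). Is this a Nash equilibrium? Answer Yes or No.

Total = 200 ≥ 160: provided.
Household 1 (pledges 0, payoff 140): pledging 30 → total 230, payoff 110. No gain.
Household 2 (pledges 50, payoff 90): dropping to 0 → total 150, payoff 0. No gain.
Household 3 (pledges 80, payoff 60): dropping to 0 → total 120, payoff 0. No gain.
Household 4 (pledges 0, payoff 140): pledging 50 → total 250, payoff 90. No gain.
Household 5 (pledges 70, payoff 70): dropping to 0 → total 130, payoff 0. No gain.

Yes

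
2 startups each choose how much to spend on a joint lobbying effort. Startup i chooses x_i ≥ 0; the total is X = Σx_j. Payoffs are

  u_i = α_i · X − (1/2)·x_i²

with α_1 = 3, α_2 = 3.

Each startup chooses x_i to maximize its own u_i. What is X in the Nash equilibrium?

Startup i's FOC: ∂u_i/∂x_i = α_i − x_i = 0, so x_i* = α_i.
NE contributions = (3, 3); X = 6.

6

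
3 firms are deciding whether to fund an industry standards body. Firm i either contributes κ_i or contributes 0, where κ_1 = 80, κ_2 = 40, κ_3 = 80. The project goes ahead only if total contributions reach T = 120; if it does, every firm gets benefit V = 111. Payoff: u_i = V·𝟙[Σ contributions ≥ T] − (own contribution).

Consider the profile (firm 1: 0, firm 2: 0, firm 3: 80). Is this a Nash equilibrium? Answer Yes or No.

Total = 80 < 120: not provided.
Firm 1 (pledges 0, payoff 0): pledging 80 → total 160, payoff 31. Profitable deviation.

No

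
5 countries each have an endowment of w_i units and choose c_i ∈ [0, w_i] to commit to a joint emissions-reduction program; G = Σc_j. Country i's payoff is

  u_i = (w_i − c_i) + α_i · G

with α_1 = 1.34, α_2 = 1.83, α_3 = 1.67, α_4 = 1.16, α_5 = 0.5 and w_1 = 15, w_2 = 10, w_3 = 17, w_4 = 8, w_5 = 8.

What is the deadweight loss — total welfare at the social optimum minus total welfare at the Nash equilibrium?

44

∂u_i/∂c_i = α_i − 1, so country i contributes w_i if α_i > 1, else 0.
α_i > 1 for i ∈ {1, 2, 3, 4}; NE contributions (15, 10, 17, 8, 0), G = 50.
W^NE = Σw_i − G^NE + (Σα_i)·G^NE = 58 + 5.5·50 = 333.
Planner: ∂(Σu_j)/∂c_i = Σα_j − 1 = 5.5 > 0, so everyone contributes w_i; G^SO = 58, W^SO = 58 + 5.5·58 = 377.
Deadweight loss = 44.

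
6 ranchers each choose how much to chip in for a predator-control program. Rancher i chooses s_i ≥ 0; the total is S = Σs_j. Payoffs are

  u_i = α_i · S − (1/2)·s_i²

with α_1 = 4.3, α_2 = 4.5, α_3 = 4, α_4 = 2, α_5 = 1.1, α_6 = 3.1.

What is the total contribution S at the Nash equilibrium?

Rancher i's FOC: ∂u_i/∂s_i = α_i − s_i = 0, so s_i* = α_i.
NE contributions = (4.3, 4.5, 4, 2, 1.1, 3.1); S = 19.

19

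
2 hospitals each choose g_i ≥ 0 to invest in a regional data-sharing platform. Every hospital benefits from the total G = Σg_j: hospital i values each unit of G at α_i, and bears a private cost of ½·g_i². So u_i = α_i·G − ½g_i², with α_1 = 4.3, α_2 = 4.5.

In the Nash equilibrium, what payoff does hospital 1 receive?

Hospital i's FOC: ∂u_i/∂g_i = α_i − g_i = 0, so g_i* = α_i.
NE contributions = (4.3, 4.5); G = 8.8.
u_1 = α_1·G − ½·(g_1)² = 4.3·8.8 − ½·4.3² = 28.595.

28.595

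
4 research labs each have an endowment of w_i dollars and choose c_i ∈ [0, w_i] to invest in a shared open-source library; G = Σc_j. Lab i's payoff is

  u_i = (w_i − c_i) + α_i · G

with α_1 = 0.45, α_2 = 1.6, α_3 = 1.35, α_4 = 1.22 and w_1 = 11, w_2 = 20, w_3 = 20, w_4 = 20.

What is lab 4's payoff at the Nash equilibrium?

73.2

∂u_i/∂c_i = α_i − 1, so lab i contributes w_i if α_i > 1, else 0.
α_i > 1 for i ∈ {2, 3, 4}; NE contributions (0, 20, 20, 20), G = 60.
u_4 = (20 − 20) + 1.22·60 = 73.2.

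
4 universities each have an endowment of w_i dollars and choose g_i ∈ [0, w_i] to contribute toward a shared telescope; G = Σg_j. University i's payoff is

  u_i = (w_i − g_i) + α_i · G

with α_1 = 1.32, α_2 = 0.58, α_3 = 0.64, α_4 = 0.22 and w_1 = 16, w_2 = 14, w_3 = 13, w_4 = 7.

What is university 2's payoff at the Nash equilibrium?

23.28

∂u_i/∂g_i = α_i − 1, so university i contributes w_i if α_i > 1, else 0.
α_i > 1 for i ∈ {1}; NE contributions (16, 0, 0, 0), G = 16.
u_2 = (14 − 0) + 0.58·16 = 23.28.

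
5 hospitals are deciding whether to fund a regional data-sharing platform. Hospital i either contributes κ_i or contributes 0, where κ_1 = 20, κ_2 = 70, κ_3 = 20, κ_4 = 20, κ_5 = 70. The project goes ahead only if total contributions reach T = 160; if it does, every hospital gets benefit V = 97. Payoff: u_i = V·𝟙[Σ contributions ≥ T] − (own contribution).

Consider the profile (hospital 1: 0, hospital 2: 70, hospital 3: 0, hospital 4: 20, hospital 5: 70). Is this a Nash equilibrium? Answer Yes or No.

Yes

Total = 160 ≥ 160: provided.
Hospital 1 (pledges 0, payoff 97): pledging 20 → total 180, payoff 77. No gain.
Hospital 2 (pledges 70, payoff 27): dropping to 0 → total 90, payoff 0. No gain.
Hospital 3 (pledges 0, payoff 97): pledging 20 → total 180, payoff 77. No gain.
Hospital 4 (pledges 20, payoff 77): dropping to 0 → total 140, payoff 0. No gain.
Hospital 5 (pledges 70, payoff 27): dropping to 0 → total 90, payoff 0. No gain.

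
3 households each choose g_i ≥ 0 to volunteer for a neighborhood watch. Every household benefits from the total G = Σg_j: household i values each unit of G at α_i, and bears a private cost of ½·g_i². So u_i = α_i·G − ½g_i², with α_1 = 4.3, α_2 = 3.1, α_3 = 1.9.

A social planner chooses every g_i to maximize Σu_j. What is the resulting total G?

27.9

Planner FOC: ∂(Σu_j)/∂g_i = (Σα_j) − g_i = 0, so g_i^SO = Σα_j = 9.3 for every i; G^SO = 27.9.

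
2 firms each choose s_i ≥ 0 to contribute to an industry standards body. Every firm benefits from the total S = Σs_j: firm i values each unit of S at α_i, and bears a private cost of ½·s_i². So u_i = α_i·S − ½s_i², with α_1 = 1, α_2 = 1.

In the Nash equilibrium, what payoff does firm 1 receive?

Firm i's FOC: ∂u_i/∂s_i = α_i − s_i = 0, so s_i* = α_i.
NE contributions = (1, 1); S = 2.
u_1 = α_1·S − ½·(s_1)² = 1·2 − ½·1² = 1.5.

1.5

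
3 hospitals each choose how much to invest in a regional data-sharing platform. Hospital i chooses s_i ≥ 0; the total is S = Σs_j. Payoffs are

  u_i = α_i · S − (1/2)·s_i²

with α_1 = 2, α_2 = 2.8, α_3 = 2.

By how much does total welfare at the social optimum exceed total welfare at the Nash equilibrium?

Hospital i's FOC: ∂u_i/∂s_i = α_i − s_i = 0, so s_i* = α_i.
NE contributions = (2, 2.8, 2); S = 6.8.
W^NE = (Σα)·S − ½Σα_i² = 6.8² − ½·15.84 = 38.32.
Planner sets s_i = Σα_j = 6.8 for every i, so S^SO = 3·6.8 = 20.4.
W^SO = (Σα)·S^SO − ½·3·(Σα)² = (3/2)·6.8² = 69.36.
Deadweight loss = W^SO − W^NE = 31.04.

31.04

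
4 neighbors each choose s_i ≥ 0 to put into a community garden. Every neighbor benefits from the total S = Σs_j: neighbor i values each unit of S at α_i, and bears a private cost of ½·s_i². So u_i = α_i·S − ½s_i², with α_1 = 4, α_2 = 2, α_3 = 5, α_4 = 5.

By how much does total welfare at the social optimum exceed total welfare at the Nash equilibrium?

291

Neighbor i's FOC: ∂u_i/∂s_i = α_i − s_i = 0, so s_i* = α_i.
NE contributions = (4, 2, 5, 5); S = 16.
W^NE = (Σα)·S − ½Σα_i² = 16² − ½·70 = 221.
Planner sets s_i = Σα_j = 16 for every i, so S^SO = 4·16 = 64.
W^SO = (Σα)·S^SO − ½·4·(Σα)² = (4/2)·16² = 512.
Deadweight loss = W^SO − W^NE = 291.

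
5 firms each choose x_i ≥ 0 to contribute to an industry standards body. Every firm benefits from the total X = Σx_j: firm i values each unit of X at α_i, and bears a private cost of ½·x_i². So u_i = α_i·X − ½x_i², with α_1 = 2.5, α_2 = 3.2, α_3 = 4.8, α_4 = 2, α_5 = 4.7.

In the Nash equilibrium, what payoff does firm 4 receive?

Firm i's FOC: ∂u_i/∂x_i = α_i − x_i = 0, so x_i* = α_i.
NE contributions = (2.5, 3.2, 4.8, 2, 4.7); X = 17.2.
u_4 = α_4·X − ½·(x_4)² = 2·17.2 − ½·2² = 32.4.

32.4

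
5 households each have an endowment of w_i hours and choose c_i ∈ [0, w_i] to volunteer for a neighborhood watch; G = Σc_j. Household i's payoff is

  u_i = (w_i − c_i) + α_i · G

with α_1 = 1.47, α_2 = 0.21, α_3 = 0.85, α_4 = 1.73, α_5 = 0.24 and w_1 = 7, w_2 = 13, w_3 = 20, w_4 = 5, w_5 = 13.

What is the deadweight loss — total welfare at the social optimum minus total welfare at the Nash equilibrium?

161

∂u_i/∂c_i = α_i − 1, so household i contributes w_i if α_i > 1, else 0.
α_i > 1 for i ∈ {1, 4}; NE contributions (7, 0, 0, 5, 0), G = 12.
W^NE = Σw_i − G^NE + (Σα_i)·G^NE = 58 + 3.5·12 = 100.
Planner: ∂(Σu_j)/∂c_i = Σα_j − 1 = 3.5 > 0, so everyone contributes w_i; G^SO = 58, W^SO = 58 + 3.5·58 = 261.
Deadweight loss = 161.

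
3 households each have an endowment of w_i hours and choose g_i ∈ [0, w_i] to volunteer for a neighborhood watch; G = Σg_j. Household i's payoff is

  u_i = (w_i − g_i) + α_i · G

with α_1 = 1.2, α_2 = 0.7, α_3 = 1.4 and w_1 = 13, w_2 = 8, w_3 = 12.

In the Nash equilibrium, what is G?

25

∂u_i/∂g_i = α_i − 1, so household i contributes w_i if α_i > 1, else 0.
α_i > 1 for i ∈ {1, 3}; NE contributions (13, 0, 12), G = 25.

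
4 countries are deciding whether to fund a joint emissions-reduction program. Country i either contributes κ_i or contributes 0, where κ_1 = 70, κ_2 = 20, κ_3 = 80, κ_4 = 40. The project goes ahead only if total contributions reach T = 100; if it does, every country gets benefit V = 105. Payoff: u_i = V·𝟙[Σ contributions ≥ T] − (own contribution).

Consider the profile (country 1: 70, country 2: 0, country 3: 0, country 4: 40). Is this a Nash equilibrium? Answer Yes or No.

Yes

Total = 110 ≥ 100: provided.
Country 1 (pledges 70, payoff 35): dropping to 0 → total 40, payoff 0. No gain.
Country 2 (pledges 0, payoff 105): pledging 20 → total 130, payoff 85. No gain.
Country 3 (pledges 0, payoff 105): pledging 80 → total 190, payoff 25. No gain.
Country 4 (pledges 40, payoff 65): dropping to 0 → total 70, payoff 0. No gain.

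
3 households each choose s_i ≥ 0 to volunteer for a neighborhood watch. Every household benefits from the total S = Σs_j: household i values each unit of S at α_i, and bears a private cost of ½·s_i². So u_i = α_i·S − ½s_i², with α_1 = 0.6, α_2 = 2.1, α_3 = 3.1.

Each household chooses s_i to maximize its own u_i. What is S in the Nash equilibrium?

Household i's FOC: ∂u_i/∂s_i = α_i − s_i = 0, so s_i* = α_i.
NE contributions = (0.6, 2.1, 3.1); S = 5.8.

5.8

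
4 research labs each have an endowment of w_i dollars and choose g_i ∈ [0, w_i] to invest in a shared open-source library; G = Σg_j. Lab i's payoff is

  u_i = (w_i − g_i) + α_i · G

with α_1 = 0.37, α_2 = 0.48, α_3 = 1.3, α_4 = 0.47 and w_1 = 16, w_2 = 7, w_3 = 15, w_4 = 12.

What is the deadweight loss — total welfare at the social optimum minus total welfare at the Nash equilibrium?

56.7

∂u_i/∂g_i = α_i − 1, so lab i contributes w_i if α_i > 1, else 0.
α_i > 1 for i ∈ {3}; NE contributions (0, 0, 15, 0), G = 15.
W^NE = Σw_i − G^NE + (Σα_i)·G^NE = 50 + 1.62·15 = 74.3.
Planner: ∂(Σu_j)/∂g_i = Σα_j − 1 = 1.62 > 0, so everyone contributes w_i; G^SO = 50, W^SO = 50 + 1.62·50 = 131.
Deadweight loss = 56.7.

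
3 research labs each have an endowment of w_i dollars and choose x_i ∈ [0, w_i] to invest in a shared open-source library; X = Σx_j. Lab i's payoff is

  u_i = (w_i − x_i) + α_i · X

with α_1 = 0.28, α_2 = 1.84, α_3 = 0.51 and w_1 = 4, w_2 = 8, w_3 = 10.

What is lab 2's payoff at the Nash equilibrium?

∂u_i/∂x_i = α_i − 1, so lab i contributes w_i if α_i > 1, else 0.
α_i > 1 for i ∈ {2}; NE contributions (0, 8, 0), X = 8.
u_2 = (8 − 8) + 1.84·8 = 14.72.

14.72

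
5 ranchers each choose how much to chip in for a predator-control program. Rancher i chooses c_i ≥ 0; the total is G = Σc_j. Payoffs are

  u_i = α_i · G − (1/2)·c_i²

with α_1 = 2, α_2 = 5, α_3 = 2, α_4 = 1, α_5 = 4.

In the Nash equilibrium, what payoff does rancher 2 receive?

Rancher i's FOC: ∂u_i/∂c_i = α_i − c_i = 0, so c_i* = α_i.
NE contributions = (2, 5, 2, 1, 4); G = 14.
u_2 = α_2·G − ½·(c_2)² = 5·14 − ½·5² = 57.5.

57.5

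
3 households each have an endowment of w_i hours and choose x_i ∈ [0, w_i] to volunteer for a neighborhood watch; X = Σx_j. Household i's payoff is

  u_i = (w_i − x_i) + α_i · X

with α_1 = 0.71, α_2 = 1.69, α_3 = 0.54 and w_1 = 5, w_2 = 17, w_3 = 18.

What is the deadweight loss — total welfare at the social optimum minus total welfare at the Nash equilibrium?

∂u_i/∂x_i = α_i − 1, so household i contributes w_i if α_i > 1, else 0.
α_i > 1 for i ∈ {2}; NE contributions (0, 17, 0), X = 17.
W^NE = Σw_i − X^NE + (Σα_i)·X^NE = 40 + 1.94·17 = 72.98.
Planner: ∂(Σu_j)/∂x_i = Σα_j − 1 = 1.94 > 0, so everyone contributes w_i; X^SO = 40, W^SO = 40 + 1.94·40 = 117.6.
Deadweight loss = 44.62.

44.62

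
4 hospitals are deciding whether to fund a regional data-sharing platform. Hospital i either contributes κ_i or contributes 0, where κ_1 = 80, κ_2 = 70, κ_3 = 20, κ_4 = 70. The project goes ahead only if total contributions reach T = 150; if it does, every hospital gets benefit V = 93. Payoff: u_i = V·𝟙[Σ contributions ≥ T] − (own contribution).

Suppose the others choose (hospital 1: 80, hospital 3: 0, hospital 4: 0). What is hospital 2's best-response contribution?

Others' total = 80. Contributing 70 brings total to 150 ≥ 150: gain V − κ_2 = 23.
Best response: 70.

70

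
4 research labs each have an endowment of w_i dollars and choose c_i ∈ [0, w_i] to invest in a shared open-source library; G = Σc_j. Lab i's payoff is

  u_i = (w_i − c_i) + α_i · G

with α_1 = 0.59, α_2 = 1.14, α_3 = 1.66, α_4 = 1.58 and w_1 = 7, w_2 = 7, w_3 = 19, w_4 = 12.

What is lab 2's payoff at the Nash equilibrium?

∂u_i/∂c_i = α_i − 1, so lab i contributes w_i if α_i > 1, else 0.
α_i > 1 for i ∈ {2, 3, 4}; NE contributions (0, 7, 19, 12), G = 38.
u_2 = (7 − 7) + 1.14·38 = 43.32.

43.32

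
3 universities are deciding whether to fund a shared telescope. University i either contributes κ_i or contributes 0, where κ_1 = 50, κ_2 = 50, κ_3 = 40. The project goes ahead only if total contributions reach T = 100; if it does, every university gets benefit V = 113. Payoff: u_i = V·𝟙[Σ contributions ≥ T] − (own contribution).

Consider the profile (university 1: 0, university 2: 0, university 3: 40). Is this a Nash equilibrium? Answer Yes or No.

Total = 40 < 100: not provided.
University 1 (pledges 0, payoff 0): pledging 50 → total 90, payoff -50. No gain.
University 2 (pledges 0, payoff 0): pledging 50 → total 90, payoff -50. No gain.
University 3 (pledges 40, payoff -40): dropping to 0 → total 0, payoff 0. Profitable deviation.

No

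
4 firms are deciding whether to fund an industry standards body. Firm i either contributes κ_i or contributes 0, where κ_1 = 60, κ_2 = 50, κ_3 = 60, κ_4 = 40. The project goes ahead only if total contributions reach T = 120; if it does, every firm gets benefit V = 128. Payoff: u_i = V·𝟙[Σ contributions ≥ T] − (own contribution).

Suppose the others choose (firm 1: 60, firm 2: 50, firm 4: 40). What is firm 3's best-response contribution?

Others' total = 150 ≥ 120; contributing adds cost 60 for no extra benefit.
Best response: 0.

0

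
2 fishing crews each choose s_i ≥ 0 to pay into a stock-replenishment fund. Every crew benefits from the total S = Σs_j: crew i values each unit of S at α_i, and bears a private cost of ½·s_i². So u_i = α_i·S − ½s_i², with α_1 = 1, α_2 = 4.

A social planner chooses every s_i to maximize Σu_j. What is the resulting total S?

Planner FOC: ∂(Σu_j)/∂s_i = (Σα_j) − s_i = 0, so s_i^SO = Σα_j = 5 for every i; S^SO = 10.

10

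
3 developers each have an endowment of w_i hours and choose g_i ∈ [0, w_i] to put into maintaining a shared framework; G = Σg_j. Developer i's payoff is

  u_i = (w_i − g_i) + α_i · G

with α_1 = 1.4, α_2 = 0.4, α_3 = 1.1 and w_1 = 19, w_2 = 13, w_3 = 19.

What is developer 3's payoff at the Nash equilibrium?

41.8

∂u_i/∂g_i = α_i − 1, so developer i contributes w_i if α_i > 1, else 0.
α_i > 1 for i ∈ {1, 3}; NE contributions (19, 0, 19), G = 38.
u_3 = (19 − 19) + 1.1·38 = 41.8.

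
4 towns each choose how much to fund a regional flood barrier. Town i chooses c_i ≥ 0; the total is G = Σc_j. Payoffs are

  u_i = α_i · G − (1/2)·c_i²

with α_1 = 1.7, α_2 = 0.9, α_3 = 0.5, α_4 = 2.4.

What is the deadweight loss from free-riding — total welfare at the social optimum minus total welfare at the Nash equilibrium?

Town i's FOC: ∂u_i/∂c_i = α_i − c_i = 0, so c_i* = α_i.
NE contributions = (1.7, 0.9, 0.5, 2.4); G = 5.5.
W^NE = (Σα)·G − ½Σα_i² = 5.5² − ½·9.71 = 25.395.
Planner sets c_i = Σα_j = 5.5 for every i, so G^SO = 4·5.5 = 22.
W^SO = (Σα)·G^SO − ½·4·(Σα)² = (4/2)·5.5² = 60.5.
Deadweight loss = W^SO − W^NE = 35.105.

35.105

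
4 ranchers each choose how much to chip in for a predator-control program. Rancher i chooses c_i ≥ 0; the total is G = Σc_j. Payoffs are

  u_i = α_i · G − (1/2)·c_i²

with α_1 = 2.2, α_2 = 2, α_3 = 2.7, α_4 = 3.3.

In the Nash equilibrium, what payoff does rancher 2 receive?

18.4

Rancher i's FOC: ∂u_i/∂c_i = α_i − c_i = 0, so c_i* = α_i.
NE contributions = (2.2, 2, 2.7, 3.3); G = 10.2.
u_2 = α_2·G − ½·(c_2)² = 2·10.2 − ½·2² = 18.4.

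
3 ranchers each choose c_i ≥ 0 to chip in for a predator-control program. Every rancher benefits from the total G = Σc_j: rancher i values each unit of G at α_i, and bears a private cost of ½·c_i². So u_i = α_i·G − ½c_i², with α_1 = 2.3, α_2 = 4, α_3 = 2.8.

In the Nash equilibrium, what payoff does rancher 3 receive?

21.56

Rancher i's FOC: ∂u_i/∂c_i = α_i − c_i = 0, so c_i* = α_i.
NE contributions = (2.3, 4, 2.8); G = 9.1.
u_3 = α_3·G − ½·(c_3)² = 2.8·9.1 − ½·2.8² = 21.56.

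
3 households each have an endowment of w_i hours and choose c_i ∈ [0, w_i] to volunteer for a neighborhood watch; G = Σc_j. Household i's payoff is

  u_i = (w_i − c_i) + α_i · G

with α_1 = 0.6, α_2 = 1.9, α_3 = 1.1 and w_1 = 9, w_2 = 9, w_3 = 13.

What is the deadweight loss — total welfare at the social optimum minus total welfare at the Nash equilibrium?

∂u_i/∂c_i = α_i − 1, so household i contributes w_i if α_i > 1, else 0.
α_i > 1 for i ∈ {2, 3}; NE contributions (0, 9, 13), G = 22.
W^NE = Σw_i − G^NE + (Σα_i)·G^NE = 31 + 2.6·22 = 88.2.
Planner: ∂(Σu_j)/∂c_i = Σα_j − 1 = 2.6 > 0, so everyone contributes w_i; G^SO = 31, W^SO = 31 + 2.6·31 = 111.6.
Deadweight loss = 23.4.

23.4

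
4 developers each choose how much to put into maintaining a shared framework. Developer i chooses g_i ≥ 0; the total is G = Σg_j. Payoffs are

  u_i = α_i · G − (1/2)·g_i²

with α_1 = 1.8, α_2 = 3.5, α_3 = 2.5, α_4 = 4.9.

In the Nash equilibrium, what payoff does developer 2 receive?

38.325

Developer i's FOC: ∂u_i/∂g_i = α_i − g_i = 0, so g_i* = α_i.
NE contributions = (1.8, 3.5, 2.5, 4.9); G = 12.7.
u_2 = α_2·G − ½·(g_2)² = 3.5·12.7 − ½·3.5² = 38.325.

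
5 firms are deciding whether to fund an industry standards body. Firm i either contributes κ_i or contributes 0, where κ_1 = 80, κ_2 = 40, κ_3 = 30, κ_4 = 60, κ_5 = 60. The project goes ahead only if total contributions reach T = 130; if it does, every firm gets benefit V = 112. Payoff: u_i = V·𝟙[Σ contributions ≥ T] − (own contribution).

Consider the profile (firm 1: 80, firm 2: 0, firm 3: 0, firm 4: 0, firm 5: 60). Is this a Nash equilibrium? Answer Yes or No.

Yes

Total = 140 ≥ 130: provided.
Firm 1 (pledges 80, payoff 32): dropping to 0 → total 60, payoff 0. No gain.
Firm 2 (pledges 0, payoff 112): pledging 40 → total 180, payoff 72. No gain.
Firm 3 (pledges 0, payoff 112): pledging 30 → total 170, payoff 82. No gain.
Firm 4 (pledges 0, payoff 112): pledging 60 → total 200, payoff 52. No gain.
Firm 5 (pledges 60, payoff 52): dropping to 0 → total 80, payoff 0. No gain.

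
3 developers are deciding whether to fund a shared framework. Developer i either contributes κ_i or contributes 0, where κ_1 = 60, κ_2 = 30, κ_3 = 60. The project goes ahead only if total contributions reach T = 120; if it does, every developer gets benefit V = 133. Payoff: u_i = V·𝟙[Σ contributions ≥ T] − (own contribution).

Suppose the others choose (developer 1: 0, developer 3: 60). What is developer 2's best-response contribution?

Others' total = 60. Even contributing 30 gives 90 < 120: no benefit either way.
Best response: 0.

0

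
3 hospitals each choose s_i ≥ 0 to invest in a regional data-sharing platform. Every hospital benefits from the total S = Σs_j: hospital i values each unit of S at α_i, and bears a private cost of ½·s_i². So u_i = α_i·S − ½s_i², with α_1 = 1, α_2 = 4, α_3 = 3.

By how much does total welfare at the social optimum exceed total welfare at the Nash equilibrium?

Hospital i's FOC: ∂u_i/∂s_i = α_i − s_i = 0, so s_i* = α_i.
NE contributions = (1, 4, 3); S = 8.
W^NE = (Σα)·S − ½Σα_i² = 8² − ½·26 = 51.
Planner sets s_i = Σα_j = 8 for every i, so S^SO = 3·8 = 24.
W^SO = (Σα)·S^SO − ½·3·(Σα)² = (3/2)·8² = 96.
Deadweight loss = W^SO − W^NE = 45.

45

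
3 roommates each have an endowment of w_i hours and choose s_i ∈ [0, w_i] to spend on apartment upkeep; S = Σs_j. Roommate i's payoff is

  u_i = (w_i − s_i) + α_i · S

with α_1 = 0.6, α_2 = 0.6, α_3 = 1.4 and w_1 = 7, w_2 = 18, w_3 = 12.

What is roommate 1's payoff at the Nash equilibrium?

14.2

∂u_i/∂s_i = α_i − 1, so roommate i contributes w_i if α_i > 1, else 0.
α_i > 1 for i ∈ {3}; NE contributions (0, 0, 12), S = 12.
u_1 = (7 − 0) + 0.6·12 = 14.2.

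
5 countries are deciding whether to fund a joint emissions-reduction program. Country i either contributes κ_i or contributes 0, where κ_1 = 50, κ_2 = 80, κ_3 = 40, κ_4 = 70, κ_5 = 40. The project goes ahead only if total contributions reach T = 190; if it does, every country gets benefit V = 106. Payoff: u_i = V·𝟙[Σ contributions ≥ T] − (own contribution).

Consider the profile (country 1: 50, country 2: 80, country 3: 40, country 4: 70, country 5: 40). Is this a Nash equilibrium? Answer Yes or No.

Total = 280 ≥ 190: provided.
Country 1 (pledges 50, payoff 56): dropping to 0 → total 230, payoff 106. Profitable deviation.

No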